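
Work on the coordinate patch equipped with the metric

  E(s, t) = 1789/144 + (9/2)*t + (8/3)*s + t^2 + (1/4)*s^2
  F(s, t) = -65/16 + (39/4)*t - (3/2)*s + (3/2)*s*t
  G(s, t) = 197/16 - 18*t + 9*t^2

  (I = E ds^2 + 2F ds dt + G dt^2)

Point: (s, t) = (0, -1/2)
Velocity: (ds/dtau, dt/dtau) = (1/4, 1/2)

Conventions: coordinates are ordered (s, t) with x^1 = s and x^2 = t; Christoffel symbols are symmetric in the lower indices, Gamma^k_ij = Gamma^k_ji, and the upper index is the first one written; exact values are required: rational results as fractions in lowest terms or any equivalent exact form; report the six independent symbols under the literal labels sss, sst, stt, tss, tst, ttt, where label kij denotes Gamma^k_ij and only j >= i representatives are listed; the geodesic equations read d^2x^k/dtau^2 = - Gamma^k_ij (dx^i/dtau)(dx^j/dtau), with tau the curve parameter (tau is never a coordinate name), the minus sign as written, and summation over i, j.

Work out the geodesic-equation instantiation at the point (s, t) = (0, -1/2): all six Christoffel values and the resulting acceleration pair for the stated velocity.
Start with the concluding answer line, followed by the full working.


Answer: Gamma_sss = -192/7343, Gamma_sst = 261/1049, Gamma_stt = 4833/7343, Gamma_tss = -17152/95459, Gamma_tst = 99/1049, Gamma_ttt = -30861/95459; accelerations (d^2s/dtau^2, d^2t/dtau^2) = (-1653/7343, 6535/95459)

E = 1501/144, F = -143/16, G = 377/16 at the point
E_s = 8/3, E_t = 7/2, F_s = -9/4, F_t = 39/4, G_s = 0, G_t = -27
EG - F^2 = 95459/576;  g^inv = (576/95459) * [[377/16, 143/16], [143/16, 1501/144]]
first-kind symbols [ij,l] = (1/2)(d_i g_jl + d_j g_il - d_l g_ij): [ss,s] = E_s/2 = 4/3, [ss,t] = F_s - E_t/2 = -4, [st,s] = E_t/2 = 7/4, [st,t] = G_s/2 = 0, [tt,s] = F_t - G_s/2 = 39/4, [tt,t] = G_t/2 = -27/2
Gamma^s_ij = (G*[ij,s] - F*[ij,t])/(EG - F^2), Gamma^t_ij = (E*[ij,t] - F*[ij,s])/(EG - F^2)
Gamma_sss = -192/7343, Gamma_sst = 261/1049, Gamma_stt = 4833/7343, Gamma_tss = -17152/95459, Gamma_tst = 99/1049, Gamma_ttt = -30861/95459
d^2s/dtau^2 = -(Gamma_sss*(1/4)^2 + 2*Gamma_sst*(1/4)*(1/2) + Gamma_stt*(1/2)^2) = -1653/7343
d^2t/dtau^2 = -(Gamma_tss*(1/4)^2 + 2*Gamma_tst*(1/4)*(1/2) + Gamma_ttt*(1/2)^2) = 6535/95459


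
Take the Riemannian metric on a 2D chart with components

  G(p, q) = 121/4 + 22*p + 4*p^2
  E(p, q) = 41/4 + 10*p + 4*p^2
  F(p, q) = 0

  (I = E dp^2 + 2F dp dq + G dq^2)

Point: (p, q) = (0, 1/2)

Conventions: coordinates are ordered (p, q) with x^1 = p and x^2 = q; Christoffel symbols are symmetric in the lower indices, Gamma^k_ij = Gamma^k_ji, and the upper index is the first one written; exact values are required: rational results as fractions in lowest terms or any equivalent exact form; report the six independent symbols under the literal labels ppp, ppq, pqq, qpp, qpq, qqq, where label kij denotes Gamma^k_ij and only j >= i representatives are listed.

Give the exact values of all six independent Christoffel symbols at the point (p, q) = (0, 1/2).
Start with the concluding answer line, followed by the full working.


Answer: Gamma_ppp = 20/41, Gamma_ppq = 0, Gamma_pqq = -44/41, Gamma_qpp = 0, Gamma_qpq = 4/11, Gamma_qqq = 0

E = 41/4, F = 0, G = 121/4 at the point
E_p = 10, E_q = 0, F_p = 0, F_q = 0, G_p = 22, G_q = 0
EG - F^2 = 4961/16;  g^inv = (16/4961) * [[121/4, 0], [0, 41/4]]
first-kind symbols [ij,l] = (1/2)(d_i g_jl + d_j g_il - d_l g_ij): [pp,p] = E_p/2 = 5, [pp,q] = F_p - E_q/2 = 0, [pq,p] = E_q/2 = 0, [pq,q] = G_p/2 = 11, [qq,p] = F_q - G_p/2 = -11, [qq,q] = G_q/2 = 0
Gamma^p_ij = (G*[ij,p] - F*[ij,q])/(EG - F^2), Gamma^q_ij = (E*[ij,q] - F*[ij,p])/(EG - F^2)


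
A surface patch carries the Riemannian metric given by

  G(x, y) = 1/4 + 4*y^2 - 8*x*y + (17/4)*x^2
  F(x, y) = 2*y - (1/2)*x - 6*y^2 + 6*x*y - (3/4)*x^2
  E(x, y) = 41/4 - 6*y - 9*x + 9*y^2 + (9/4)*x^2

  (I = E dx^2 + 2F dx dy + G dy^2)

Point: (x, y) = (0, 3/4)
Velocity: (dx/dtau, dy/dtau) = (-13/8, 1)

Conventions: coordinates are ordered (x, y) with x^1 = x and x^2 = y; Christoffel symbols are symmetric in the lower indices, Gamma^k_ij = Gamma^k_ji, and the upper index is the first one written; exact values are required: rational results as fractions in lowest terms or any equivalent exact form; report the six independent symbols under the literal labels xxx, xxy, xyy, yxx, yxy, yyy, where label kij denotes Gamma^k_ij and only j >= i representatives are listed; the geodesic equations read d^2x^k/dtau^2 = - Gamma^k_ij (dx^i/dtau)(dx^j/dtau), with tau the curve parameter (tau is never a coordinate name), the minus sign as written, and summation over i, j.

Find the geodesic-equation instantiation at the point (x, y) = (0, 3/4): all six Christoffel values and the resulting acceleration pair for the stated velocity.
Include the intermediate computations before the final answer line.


E = 173/16, F = -15/8, G = 5/2 at the point
E_x = -9, E_y = 15/2, F_x = 4, F_y = -7, G_x = -6, G_y = 6
EG - F^2 = 1505/64;  g^inv = (64/1505) * [[5/2, 15/8], [15/8, 173/16]]
first-kind symbols [ij,l] = (1/2)(d_i g_jl + d_j g_il - d_l g_ij): [xx,x] = E_x/2 = -9/2, [xx,y] = F_x - E_y/2 = 1/4, [xy,x] = E_y/2 = 15/4, [xy,y] = G_x/2 = -3, [yy,x] = F_y - G_x/2 = -4, [yy,y] = G_y/2 = 3
Gamma^x_ij = (G*[ij,x] - F*[ij,y])/(EG - F^2), Gamma^y_ij = (E*[ij,y] - F*[ij,x])/(EG - F^2)
Gamma_xxx = -138/301, Gamma_xxy = 48/301, Gamma_xyy = -8/43, Gamma_yxx = -367/1505, Gamma_yxy = -1626/1505, Gamma_yyy = 228/215
d^2x/dtau^2 = -(Gamma_xxx*(-13/8)^2 + 2*Gamma_xxy*(-13/8)*(1) + Gamma_xyy*(1)^2) = 2635/1376
d^2y/dtau^2 = -(Gamma_yxx*(-13/8)^2 + 2*Gamma_yxy*(-13/8)*(1) + Gamma_yyy*(1)^2) = -54047/13760

Answer: Gamma_xxx = -138/301, Gamma_xxy = 48/301, Gamma_xyy = -8/43, Gamma_yxx = -367/1505, Gamma_yxy = -1626/1505, Gamma_yyy = 228/215; accelerations (d^2x/dtau^2, d^2y/dtau^2) = (2635/1376, -54047/13760)


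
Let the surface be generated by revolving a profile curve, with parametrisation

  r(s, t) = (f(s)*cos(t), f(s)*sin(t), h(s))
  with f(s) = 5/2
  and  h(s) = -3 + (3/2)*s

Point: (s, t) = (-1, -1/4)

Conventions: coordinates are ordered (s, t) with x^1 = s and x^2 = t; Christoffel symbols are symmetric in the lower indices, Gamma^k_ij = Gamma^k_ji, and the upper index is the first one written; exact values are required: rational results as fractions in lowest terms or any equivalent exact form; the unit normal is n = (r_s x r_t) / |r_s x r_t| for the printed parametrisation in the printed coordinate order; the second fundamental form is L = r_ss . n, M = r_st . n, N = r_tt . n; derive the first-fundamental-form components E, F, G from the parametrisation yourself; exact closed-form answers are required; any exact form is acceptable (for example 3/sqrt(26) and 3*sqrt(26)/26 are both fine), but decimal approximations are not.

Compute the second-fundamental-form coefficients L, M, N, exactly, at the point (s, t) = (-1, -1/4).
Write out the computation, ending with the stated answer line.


f = 5/2, f' = 0, f'' = 0, h' = 3/2, h'' = 0
E = 9/4, F = 0, G = 25/4; answer radicand W^2 = 9/4
unnormalised second-form numerators: l = 0, m = 0, n = 15/4; L = l/sqrt(9/4), and similarly M = m/sqrt(W^2), N = n/sqrt(W^2)

Answer: L = 0, M = 0, N = 5/2


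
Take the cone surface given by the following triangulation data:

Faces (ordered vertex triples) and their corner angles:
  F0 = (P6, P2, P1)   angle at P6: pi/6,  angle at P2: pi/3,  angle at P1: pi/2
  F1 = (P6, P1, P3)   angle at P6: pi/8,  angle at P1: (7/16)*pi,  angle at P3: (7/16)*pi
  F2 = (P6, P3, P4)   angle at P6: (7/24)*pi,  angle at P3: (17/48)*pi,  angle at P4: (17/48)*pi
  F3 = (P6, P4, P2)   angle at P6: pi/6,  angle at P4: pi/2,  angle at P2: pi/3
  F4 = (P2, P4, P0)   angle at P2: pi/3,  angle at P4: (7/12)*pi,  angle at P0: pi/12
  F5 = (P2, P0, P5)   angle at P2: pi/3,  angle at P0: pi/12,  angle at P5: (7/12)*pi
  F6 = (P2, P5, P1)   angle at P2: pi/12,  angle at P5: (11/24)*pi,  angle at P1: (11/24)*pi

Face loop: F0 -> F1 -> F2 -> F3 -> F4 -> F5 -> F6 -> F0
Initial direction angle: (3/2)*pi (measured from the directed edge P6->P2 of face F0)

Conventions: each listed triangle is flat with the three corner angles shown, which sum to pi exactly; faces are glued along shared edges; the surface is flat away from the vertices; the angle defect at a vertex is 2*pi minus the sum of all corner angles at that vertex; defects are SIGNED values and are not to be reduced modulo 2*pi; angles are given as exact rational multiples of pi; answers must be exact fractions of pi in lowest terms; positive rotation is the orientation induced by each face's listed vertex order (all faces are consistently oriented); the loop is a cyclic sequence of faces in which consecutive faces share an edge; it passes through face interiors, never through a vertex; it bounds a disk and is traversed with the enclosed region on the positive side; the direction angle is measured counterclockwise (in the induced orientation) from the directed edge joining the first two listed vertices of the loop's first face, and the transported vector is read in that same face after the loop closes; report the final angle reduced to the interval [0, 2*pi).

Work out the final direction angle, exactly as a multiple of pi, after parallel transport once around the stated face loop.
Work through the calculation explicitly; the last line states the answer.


enclosed vertex P2: corner angles sum to (17/12)*pi, defect = 2*pi - (17/12)*pi = (7/12)*pi
enclosed vertex P6: corner angles sum to (3/4)*pi, defect = 2*pi - (3/4)*pi = (5/4)*pi
transport around the loop rotates by the sum of enclosed defects; add to the initial angle mod 2*pi
final angle = (3/2)*pi + (11/6)*pi = (4/3)*pi (mod 2*pi)

Answer: final direction angle = (4/3)*pi


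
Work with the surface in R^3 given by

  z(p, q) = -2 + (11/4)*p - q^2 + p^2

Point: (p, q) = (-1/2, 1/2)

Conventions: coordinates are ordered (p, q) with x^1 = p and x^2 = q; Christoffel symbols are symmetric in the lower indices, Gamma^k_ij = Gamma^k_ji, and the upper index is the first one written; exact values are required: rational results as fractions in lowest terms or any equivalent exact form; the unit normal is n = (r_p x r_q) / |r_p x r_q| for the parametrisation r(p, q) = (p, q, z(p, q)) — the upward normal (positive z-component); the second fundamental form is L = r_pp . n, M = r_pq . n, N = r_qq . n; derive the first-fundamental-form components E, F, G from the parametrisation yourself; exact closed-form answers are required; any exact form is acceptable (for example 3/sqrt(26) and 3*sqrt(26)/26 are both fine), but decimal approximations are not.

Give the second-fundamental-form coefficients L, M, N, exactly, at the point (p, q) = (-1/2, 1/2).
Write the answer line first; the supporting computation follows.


Answer: L = 8/9, M = 0, N = -8/9

z_p = 7/4, z_q = -1, z_pp = 2, z_pq = 0, z_qq = -2
E = 65/16, F = -7/4, G = 2; answer radicand W^2 = 81/16
unnormalised second-form numerators: l = 2, m = 0, n = -2; L = l/sqrt(81/16), and similarly M = m/sqrt(W^2), N = n/sqrt(W^2)


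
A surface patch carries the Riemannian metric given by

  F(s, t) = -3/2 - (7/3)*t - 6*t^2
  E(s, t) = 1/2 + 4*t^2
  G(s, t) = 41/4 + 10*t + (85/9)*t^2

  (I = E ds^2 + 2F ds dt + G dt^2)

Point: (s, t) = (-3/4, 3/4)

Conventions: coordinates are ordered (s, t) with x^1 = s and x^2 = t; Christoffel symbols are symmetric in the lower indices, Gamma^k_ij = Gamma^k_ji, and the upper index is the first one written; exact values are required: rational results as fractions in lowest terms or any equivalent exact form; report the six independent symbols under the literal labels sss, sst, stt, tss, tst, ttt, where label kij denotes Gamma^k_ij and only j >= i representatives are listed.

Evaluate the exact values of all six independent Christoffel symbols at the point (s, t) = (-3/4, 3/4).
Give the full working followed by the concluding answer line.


E = 11/4, F = -53/8, G = 369/16 at the point
E_s = 0, E_t = 6, F_s = 0, F_t = -34/3, G_s = 0, G_t = 145/6
EG - F^2 = 625/32;  g^inv = (32/625) * [[369/16, 53/8], [53/8, 11/4]]
first-kind symbols [ij,l] = (1/2)(d_i g_jl + d_j g_il - d_l g_ij): [ss,s] = E_s/2 = 0, [ss,t] = F_s - E_t/2 = -3, [st,s] = E_t/2 = 3, [st,t] = G_s/2 = 0, [tt,s] = F_t - G_s/2 = -34/3, [tt,t] = G_t/2 = 145/12
Gamma^s_ij = (G*[ij,s] - F*[ij,t])/(EG - F^2), Gamma^t_ij = (E*[ij,t] - F*[ij,s])/(EG - F^2)

Answer: Gamma_sss = -636/625, Gamma_sst = 2214/625, Gamma_stt = -17407/1875, Gamma_tss = -264/625, Gamma_tst = 636/625, Gamma_ttt = -4018/1875


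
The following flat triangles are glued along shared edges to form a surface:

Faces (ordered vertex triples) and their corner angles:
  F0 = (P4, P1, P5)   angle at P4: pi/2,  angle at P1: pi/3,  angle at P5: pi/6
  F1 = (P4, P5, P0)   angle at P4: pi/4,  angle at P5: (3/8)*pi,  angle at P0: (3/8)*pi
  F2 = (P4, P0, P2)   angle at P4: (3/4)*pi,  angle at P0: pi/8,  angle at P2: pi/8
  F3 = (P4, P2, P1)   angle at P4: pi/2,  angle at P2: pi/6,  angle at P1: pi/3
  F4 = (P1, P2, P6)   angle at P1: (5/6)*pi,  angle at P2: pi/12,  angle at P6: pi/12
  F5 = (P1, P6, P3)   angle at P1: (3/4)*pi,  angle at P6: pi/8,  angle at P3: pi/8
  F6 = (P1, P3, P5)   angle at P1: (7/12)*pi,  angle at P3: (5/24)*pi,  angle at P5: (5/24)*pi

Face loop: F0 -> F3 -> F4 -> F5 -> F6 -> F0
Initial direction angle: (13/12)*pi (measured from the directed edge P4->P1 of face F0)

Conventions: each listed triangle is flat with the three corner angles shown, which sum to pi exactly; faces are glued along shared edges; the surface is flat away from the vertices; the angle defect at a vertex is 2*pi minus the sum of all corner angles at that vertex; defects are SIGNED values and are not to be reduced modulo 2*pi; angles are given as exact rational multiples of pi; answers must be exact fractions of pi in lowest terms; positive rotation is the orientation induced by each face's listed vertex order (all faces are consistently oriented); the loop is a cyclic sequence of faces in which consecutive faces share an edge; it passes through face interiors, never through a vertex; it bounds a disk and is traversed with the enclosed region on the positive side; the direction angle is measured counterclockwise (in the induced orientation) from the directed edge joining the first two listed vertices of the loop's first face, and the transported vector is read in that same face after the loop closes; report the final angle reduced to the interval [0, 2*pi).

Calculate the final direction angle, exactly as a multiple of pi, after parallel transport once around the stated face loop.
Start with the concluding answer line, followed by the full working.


Answer: final direction angle = pi/4

enclosed vertex P1: corner angles sum to (17/6)*pi, defect = 2*pi - (17/6)*pi = (-5/6)*pi
the rotation equals the total enclosed defect, so the final angle is initial + defects (mod 2*pi)
final angle = (13/12)*pi - (5/6)*pi = pi/4 (mod 2*pi)


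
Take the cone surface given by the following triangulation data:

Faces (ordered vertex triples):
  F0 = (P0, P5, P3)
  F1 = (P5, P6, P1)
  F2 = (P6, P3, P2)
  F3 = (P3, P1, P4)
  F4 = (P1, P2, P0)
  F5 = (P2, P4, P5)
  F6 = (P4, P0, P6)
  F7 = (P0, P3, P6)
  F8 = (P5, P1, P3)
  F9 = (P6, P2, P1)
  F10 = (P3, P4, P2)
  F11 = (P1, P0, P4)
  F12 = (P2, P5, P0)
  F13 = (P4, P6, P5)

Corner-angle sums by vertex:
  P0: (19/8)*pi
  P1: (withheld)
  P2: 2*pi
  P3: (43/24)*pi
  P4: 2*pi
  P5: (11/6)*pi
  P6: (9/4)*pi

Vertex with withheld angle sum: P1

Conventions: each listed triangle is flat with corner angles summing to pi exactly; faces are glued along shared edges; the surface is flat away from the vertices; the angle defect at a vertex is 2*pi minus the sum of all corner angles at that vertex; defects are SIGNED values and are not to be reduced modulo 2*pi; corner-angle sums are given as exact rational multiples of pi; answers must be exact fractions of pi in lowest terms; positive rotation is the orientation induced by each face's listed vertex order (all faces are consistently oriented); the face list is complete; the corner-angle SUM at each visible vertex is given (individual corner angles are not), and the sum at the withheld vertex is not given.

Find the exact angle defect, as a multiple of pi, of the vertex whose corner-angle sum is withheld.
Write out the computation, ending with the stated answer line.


V = 7, E = 21, F = 14; chi = V - E + F = 0
Gauss-Bonnet: total defect = 2*pi*chi = 0; visible defects sum to -pi/4

Answer: defect(P1) = pi/4


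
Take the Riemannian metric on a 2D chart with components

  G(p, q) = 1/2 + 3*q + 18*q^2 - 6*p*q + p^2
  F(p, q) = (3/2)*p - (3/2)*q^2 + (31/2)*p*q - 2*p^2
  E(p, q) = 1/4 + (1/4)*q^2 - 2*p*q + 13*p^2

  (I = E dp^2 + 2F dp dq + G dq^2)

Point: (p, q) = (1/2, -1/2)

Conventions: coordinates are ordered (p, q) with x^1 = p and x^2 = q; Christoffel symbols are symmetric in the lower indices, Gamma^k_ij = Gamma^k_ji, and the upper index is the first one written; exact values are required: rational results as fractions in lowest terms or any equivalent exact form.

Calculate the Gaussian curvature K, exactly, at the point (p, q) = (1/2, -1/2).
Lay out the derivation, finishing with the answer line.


E = 65/16, F = -4, G = 21/4, EG - F^2 = 341/64 at the point
E_p = 14, E_q = -5/4, F_p = -33/4, F_q = 37/4, G_p = 4, G_q = -18
E_qq = 1/2, F_pq = 31/2, G_pp = 2
By Brioschi, K is (det M1 - det M2) divided by (EG - F^2) squared.
M1 = [[-E_qq/2 + F_pq - G_pp/2, E_p/2, F_p - E_q/2], [F_q - G_p/2, E, F], [G_q/2, F, G]] = [[57/4, 7, -61/8], [29/4, 65/16, -4], [-9, -4, 21/4]]; det M1 = 979/256
M2 = [[0, E_q/2, G_p/2], [E_q/2, E, F], [G_p/2, F, G]] = [[0, -5/8, 2], [-5/8, 65/16, -4], [2, -4, 21/4]]; det M2 = -2125/256
det M1 - det M2 = 97/8; K = 97/8 / (341/64)^2 = 49664/116281

Answer: K = 49664/116281


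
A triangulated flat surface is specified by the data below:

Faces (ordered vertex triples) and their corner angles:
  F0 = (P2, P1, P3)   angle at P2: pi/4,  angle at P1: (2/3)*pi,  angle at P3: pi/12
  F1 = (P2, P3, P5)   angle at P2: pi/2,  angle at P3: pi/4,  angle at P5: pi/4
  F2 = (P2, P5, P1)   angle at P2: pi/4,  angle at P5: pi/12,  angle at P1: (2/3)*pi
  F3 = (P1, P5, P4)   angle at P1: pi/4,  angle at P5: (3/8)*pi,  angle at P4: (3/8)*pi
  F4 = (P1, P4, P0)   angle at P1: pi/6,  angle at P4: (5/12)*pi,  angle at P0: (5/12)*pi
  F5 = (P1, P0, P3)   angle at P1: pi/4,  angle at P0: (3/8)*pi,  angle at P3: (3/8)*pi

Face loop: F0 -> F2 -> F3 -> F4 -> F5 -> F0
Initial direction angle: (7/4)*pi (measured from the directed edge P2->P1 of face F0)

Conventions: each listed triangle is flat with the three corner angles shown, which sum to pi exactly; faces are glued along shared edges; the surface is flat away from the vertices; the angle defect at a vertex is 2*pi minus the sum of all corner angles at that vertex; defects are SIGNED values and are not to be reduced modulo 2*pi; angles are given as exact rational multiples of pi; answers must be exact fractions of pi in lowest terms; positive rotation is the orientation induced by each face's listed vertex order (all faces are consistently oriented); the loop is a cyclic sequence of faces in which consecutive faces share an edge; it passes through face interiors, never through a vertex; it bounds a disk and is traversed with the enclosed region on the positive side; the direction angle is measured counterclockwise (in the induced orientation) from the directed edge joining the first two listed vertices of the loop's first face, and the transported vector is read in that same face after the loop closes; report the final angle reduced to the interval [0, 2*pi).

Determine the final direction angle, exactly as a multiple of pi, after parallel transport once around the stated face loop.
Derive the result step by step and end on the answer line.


enclosed vertex P1: corner angles sum to 2*pi, defect = 2*pi - 2*pi = 0
holonomy = initial angle + sum of enclosed defects (mod 2*pi), positive in the induced orientation
final angle = (7/4)*pi + 0 = (7/4)*pi (mod 2*pi)

Answer: final direction angle = (7/4)*pi


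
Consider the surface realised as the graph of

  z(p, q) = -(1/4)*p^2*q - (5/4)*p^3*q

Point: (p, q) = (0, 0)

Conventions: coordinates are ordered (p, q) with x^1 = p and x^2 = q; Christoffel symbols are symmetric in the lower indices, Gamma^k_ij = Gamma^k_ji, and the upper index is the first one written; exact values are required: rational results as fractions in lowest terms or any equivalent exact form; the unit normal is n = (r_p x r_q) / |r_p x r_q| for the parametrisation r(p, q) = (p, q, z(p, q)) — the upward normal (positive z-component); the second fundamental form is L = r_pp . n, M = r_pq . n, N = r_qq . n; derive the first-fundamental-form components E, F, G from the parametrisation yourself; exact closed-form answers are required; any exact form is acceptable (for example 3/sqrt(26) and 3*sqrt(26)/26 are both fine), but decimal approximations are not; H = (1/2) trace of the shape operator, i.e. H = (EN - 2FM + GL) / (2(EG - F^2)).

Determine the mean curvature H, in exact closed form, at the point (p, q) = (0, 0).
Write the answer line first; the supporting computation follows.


Answer: H = 0

z_p = 0, z_q = 0, z_pp = 0, z_pq = 0, z_qq = 0
E = 1, F = 0, G = 1; answer radicand W^2 = 1
unnormalised second-form numerators: l = 0, m = 0, n = 0; L = l/sqrt(1), and similarly M = m/sqrt(W^2), N = n/sqrt(W^2)
H = (E*n - 2*F*m + G*l) / (2*(EG - F^2)*sqrt(W^2)); E*n - 2*F*m + G*l = 0, EG - F^2 = 1, so H = (0)/sqrt(1)


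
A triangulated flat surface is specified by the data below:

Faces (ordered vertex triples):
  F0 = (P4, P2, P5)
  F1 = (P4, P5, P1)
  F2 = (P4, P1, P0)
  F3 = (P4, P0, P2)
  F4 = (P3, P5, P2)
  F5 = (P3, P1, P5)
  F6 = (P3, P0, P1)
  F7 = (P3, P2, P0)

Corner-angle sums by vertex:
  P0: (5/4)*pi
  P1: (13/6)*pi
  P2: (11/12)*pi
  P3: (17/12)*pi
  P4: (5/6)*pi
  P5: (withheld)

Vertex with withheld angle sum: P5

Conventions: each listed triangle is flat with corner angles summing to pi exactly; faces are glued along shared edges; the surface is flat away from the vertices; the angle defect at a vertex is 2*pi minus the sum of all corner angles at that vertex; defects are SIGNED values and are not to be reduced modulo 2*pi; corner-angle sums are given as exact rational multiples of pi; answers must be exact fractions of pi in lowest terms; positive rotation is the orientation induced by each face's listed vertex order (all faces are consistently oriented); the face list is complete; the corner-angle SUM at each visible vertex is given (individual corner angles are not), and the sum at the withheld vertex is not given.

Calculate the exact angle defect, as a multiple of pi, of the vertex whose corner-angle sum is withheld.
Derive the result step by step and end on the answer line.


V = 6, E = 12, F = 8; chi = V - E + F = 2
Gauss-Bonnet: total defect = 2*pi*chi = 4*pi; visible defects sum to (41/12)*pi

Answer: defect(P5) = (7/12)*pi


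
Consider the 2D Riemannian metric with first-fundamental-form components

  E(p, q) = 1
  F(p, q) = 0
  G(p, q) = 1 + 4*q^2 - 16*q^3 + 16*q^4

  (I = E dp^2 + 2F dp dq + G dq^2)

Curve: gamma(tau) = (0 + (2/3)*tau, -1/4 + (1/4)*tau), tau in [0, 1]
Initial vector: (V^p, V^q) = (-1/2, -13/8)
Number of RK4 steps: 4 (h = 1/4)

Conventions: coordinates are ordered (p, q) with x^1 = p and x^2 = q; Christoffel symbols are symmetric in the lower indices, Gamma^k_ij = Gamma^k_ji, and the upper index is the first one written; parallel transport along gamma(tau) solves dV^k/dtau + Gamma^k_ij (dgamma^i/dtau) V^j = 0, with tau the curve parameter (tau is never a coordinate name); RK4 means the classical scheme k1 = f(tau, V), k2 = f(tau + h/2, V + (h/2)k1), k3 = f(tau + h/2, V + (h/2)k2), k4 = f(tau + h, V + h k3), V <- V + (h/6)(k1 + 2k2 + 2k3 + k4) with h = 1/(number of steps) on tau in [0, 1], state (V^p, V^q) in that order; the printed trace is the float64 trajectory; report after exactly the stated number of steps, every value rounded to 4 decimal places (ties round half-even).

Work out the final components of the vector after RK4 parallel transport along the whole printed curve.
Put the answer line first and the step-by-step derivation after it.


Answer: V^p = -0.5000, V^q = -2.0312

gamma'(tau) = (2/3, 1/4); f(tau, V)^k = -Gamma^k_ij(gamma(tau)) gamma'^i(tau) V^j; h = 1/4; intermediate values shown to 6 dp
curve data and Christoffel symbols at the stage parameters:
  tau = 0.000000: gamma = (0.000000, -0.250000), gamma' = (0.666667, 0.250000); Gamma_ppp = 0.000000, Gamma_ppq = 0.000000, Gamma_pqq = 0.000000, Gamma_qpp = 0.000000, Gamma_qpq = 0.000000, Gamma_qqq = -1.920000
  tau = 0.125000: gamma = (0.083333, -0.218750), gamma' = (0.666667, 0.250000); Gamma_ppp = 0.000000, Gamma_ppq = 0.000000, Gamma_pqq = 0.000000, Gamma_qpp = 0.000000, Gamma_qpq = 0.000000, Gamma_qqq = -1.689975
  tau = 0.250000: gamma = (0.166667, -0.187500), gamma' = (0.666667, 0.250000); Gamma_ppp = 0.000000, Gamma_ppq = 0.000000, Gamma_pqq = 0.000000, Gamma_qpp = 0.000000, Gamma_qpq = 0.000000, Gamma_qqq = -1.425651
  tau = 0.375000: gamma = (0.250000, -0.156250), gamma' = (0.666667, 0.250000); Gamma_ppp = 0.000000, Gamma_ppq = 0.000000, Gamma_pqq = 0.000000, Gamma_qpp = 0.000000, Gamma_qpq = 0.000000, Gamma_qqq = -1.141051
  tau = 0.500000: gamma = (0.333333, -0.125000), gamma' = (0.666667, 0.250000); Gamma_ppp = 0.000000, Gamma_ppq = 0.000000, Gamma_pqq = 0.000000, Gamma_qpp = 0.000000, Gamma_qpq = 0.000000, Gamma_qqq = -0.854093
  tau = 0.625000: gamma = (0.416667, -0.093750), gamma' = (0.666667, 0.250000); Gamma_ppp = 0.000000, Gamma_ppq = 0.000000, Gamma_pqq = 0.000000, Gamma_qpp = 0.000000, Gamma_qpq = 0.000000, Gamma_qqq = -0.583383
  tau = 0.750000: gamma = (0.500000, -0.062500), gamma' = (0.666667, 0.250000); Gamma_ppp = 0.000000, Gamma_ppq = 0.000000, Gamma_pqq = 0.000000, Gamma_qpp = 0.000000, Gamma_qpq = 0.000000, Gamma_qqq = -0.344745
  tau = 0.875000: gamma = (0.583333, -0.031250), gamma' = (0.666667, 0.250000); Gamma_ppp = 0.000000, Gamma_ppq = 0.000000, Gamma_pqq = 0.000000, Gamma_qpp = 0.000000, Gamma_qpq = 0.000000, Gamma_qqq = -0.148758
  tau = 1.000000: gamma = (0.666667, 0.000000), gamma' = (0.666667, 0.250000); Gamma_ppp = 0.000000, Gamma_ppq = 0.000000, Gamma_pqq = 0.000000, Gamma_qpp = 0.000000, Gamma_qpq = 0.000000, Gamma_qqq = 0.000000
step 0: V^p = -0.5000, V^q = -1.6250
step 1: k1 = (0.000000, -0.780000), k2 = (0.000000, -0.727745), k3 = (0.000000, -0.724986), k4 = (0.000000, -0.643769); V <- V + (h/6)(k1 + 2k2 + 2k3 + k4): V^p = -0.5000, V^q = -1.8054
step 2: k1 = (0.000000, -0.643462), k2 = (0.000000, -0.537953), k3 = (0.000000, -0.534191), k4 = (0.000000, -0.414007); V <- V + (h/6)(k1 + 2k2 + 2k3 + k4): V^p = -0.5000, V^q = -1.9388
step 3: k1 = (0.000000, -0.413977), k2 = (0.000000, -0.290312), k3 = (0.000000, -0.288057), k4 = (0.000000, -0.173304); V <- V + (h/6)(k1 + 2k2 + 2k3 + k4): V^p = -0.5000, V^q = -2.0115
step 4: k1 = (0.000000, -0.173360), k2 = (0.000000, -0.075611), k3 = (0.000000, -0.075157), k4 = (0.000000, 0.000000); V <- V + (h/6)(k1 + 2k2 + 2k3 + k4): V^p = -0.5000, V^q = -2.0312


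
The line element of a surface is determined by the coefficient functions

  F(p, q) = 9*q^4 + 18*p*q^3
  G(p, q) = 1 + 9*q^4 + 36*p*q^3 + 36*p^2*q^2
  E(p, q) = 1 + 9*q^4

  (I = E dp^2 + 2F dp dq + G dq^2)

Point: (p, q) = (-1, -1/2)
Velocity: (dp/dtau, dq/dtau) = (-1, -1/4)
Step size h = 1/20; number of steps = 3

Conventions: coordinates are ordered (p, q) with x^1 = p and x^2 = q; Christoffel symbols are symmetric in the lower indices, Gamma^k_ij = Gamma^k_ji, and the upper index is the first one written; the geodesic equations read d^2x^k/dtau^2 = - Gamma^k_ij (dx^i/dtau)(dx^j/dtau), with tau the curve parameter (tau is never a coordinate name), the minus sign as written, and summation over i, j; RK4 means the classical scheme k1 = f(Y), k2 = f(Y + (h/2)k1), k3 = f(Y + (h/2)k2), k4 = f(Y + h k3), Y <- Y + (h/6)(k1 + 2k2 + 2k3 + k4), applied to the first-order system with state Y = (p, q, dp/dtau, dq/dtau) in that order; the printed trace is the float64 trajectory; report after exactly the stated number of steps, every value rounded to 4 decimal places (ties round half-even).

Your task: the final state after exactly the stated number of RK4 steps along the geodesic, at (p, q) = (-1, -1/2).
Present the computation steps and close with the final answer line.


f(Y) = (dp/dtau, dq/dtau, -Gamma^p_ij Y'^i Y'^j, -Gamma^q_ij Y'^i Y'^j) with the Gammas evaluated at the stage position; h = 0.050000; intermediate values shown to 6 dp
step 0: p = -1.0000, q = -0.5000, dp/dtau = -1.0000, dq/dtau = -0.2500
step 1:
  k1: at (p, q) = (-1.000000, -0.500000), (dp/dtau, dq/dtau) = (-1.000000, -0.250000); Gamma_ppp = 0.000000, Gamma_ppq = -0.144000, Gamma_pqq = -0.432000, Gamma_qpp = 0.000000, Gamma_qpq = -0.720000, Gamma_qqq = -2.160000; k1 = (-1.000000, -0.250000, 0.099000, 0.495000)
  k2: at (p, q) = (-1.025000, -0.506250), (dp/dtau, dq/dtau) = (-0.997525, -0.237625); Gamma_ppp = 0.000000, Gamma_ppq = -0.140153, Gamma_pqq = -0.423920, Gamma_qpp = 0.000000, Gamma_qpq = -0.707687, Gamma_qqq = -2.140534; k2 = (-0.997525, -0.237625, 0.090380, 0.456362)
  k3: at (p, q) = (-1.024938, -0.505941), (dp/dtau, dq/dtau) = (-0.997741, -0.238591); Gamma_ppp = 0.000000, Gamma_ppq = -0.140106, Gamma_pqq = -0.423934, Gamma_qpp = 0.000000, Gamma_qpq = -0.707762, Gamma_qqq = -2.141553; k3 = (-0.997741, -0.238591, 0.090838, 0.458878)
  k4: at (p, q) = (-1.049887, -0.511930), (dp/dtau, dq/dtau) = (-0.995458, -0.227056); Gamma_ppp = 0.000000, Gamma_ppq = -0.136387, Gamma_pqq = -0.416094, Gamma_qpp = 0.000000, Gamma_qpq = -0.695801, Gamma_qqq = -2.122780; k4 = (-0.995458, -0.227056, 0.083105, 0.423976)
  Y <- Y + (h/6)(k1 + 2k2 + 2k3 + k4): p = -1.0499, q = -0.5119, dp/dtau = -0.9955, dq/dtau = -0.2271
step 2:
  k1: at (p, q) = (-1.049883, -0.511912), (dp/dtau, dq/dtau) = (-0.995462, -0.227088); Gamma_ppp = 0.000000, Gamma_ppq = -0.136384, Gamma_pqq = -0.416095, Gamma_qpp = 0.000000, Gamma_qpq = -0.695806, Gamma_qqq = -2.122836; k1 = (-0.995462, -0.227088, 0.083119, 0.424056)
  k2: at (p, q) = (-1.074770, -0.517590), (dp/dtau, dq/dtau) = (-0.993384, -0.216486); Gamma_ppp = 0.000000, Gamma_ppq = -0.132780, Gamma_pqq = -0.408495, Gamma_qpp = 0.000000, Gamma_qpq = -0.684210, Gamma_qqq = -2.104966; k2 = (-0.993384, -0.216486, 0.076254, 0.392937)
  k3: at (p, q) = (-1.074718, -0.517325), (dp/dtau, dq/dtau) = (-0.993556, -0.217264); Gamma_ppp = 0.000000, Gamma_ppq = -0.132742, Gamma_pqq = -0.408509, Gamma_qpp = 0.000000, Gamma_qpq = -0.684275, Gamma_qqq = -2.105825; k3 = (-0.993556, -0.217264, 0.076592, 0.394824)
  k4: at (p, q) = (-1.099561, -0.522776), (dp/dtau, dq/dtau) = (-0.991633, -0.207347); Gamma_ppp = 0.000000, Gamma_ppq = -0.129263, Gamma_pqq = -0.401142, Gamma_qpp = 0.000000, Gamma_qpq = -0.673022, Gamma_qqq = -2.088599; k4 = (-0.991633, -0.207347, 0.070402, 0.366557)
  Y <- Y + (h/6)(k1 + 2k2 + 2k3 + k4): p = -1.0996, q = -0.5228, dp/dtau = -0.9916, dq/dtau = -0.2074
step 3:
  k1: at (p, q) = (-1.099558, -0.522762), (dp/dtau, dq/dtau) = (-0.991635, -0.207370); Gamma_ppp = 0.000000, Gamma_ppq = -0.129261, Gamma_pqq = -0.401143, Gamma_qpp = 0.000000, Gamma_qpq = -0.673026, Gamma_qqq = -2.088643; k1 = (-0.991635, -0.207370, 0.070411, 0.366612)
  k2: at (p, q) = (-1.124349, -0.527946), (dp/dtau, dq/dtau) = (-0.989875, -0.198205); Gamma_ppp = 0.000000, Gamma_ppq = -0.125895, Gamma_pqq = -0.394008, Gamma_qpp = 0.000000, Gamma_qpq = -0.662121, Gamma_qqq = -2.072218; k2 = (-0.989875, -0.198205, 0.064879, 0.341221)
  k3: at (p, q) = (-1.124305, -0.527717), (dp/dtau, dq/dtau) = (-0.990013, -0.198840); Gamma_ppp = 0.000000, Gamma_ppq = -0.125865, Gamma_pqq = -0.394021, Gamma_qpp = 0.000000, Gamma_qpq = -0.662176, Gamma_qqq = -2.072948; k3 = (-0.990013, -0.198840, 0.065132, 0.342662)
  k4: at (p, q) = (-1.149059, -0.532704), (dp/dtau, dq/dtau) = (-0.988379, -0.190237); Gamma_ppp = 0.000000, Gamma_ppq = -0.122618, Gamma_pqq = -0.387107, Gamma_qpp = 0.000000, Gamma_qpq = -0.651597, Gamma_qqq = -2.057112; k4 = (-0.988379, -0.190237, 0.060120, 0.319482)
  Y <- Y + (h/6)(k1 + 2k2 + 2k3 + k4): p = -1.1491, q = -0.5327, dp/dtau = -0.9884, dq/dtau = -0.1903

Answer: p = -1.1491, q = -0.5327, dp/dtau = -0.9884, dq/dtau = -0.1903


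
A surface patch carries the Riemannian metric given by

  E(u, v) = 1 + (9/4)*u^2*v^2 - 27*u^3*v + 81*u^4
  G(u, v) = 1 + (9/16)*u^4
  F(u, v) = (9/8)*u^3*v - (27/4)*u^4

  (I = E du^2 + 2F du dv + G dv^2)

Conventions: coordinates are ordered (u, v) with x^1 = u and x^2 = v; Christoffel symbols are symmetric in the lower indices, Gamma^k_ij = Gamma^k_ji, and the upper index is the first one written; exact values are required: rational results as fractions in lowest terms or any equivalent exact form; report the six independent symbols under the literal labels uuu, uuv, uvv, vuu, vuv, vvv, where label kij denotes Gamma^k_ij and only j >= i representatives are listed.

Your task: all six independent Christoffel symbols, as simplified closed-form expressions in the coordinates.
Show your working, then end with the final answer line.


E = 1 + (9/4)*u^2*v^2 - 27*u^3*v + 81*u^4; F = (9/8)*u^3*v - (27/4)*u^4; G = 1 + (9/16)*u^4
Gamma^k_ij = (1/2) g^{kl} (d_i g_jl + d_j g_il - d_l g_ij), with g^inv = (1/(EG-F^2)) [[G, -F], [-F, E]]
first partials: E_u = (9/2)*u*v^2 - 81*u^2*v + 324*u^3, E_v = (9/2)*u^2*v - 27*u^3, F_u = (27/8)*u^2*v - 27*u^3, F_v = (9/8)*u^3, G_u = (9/4)*u^3, G_v = 0
D = EG - F^2 = 1 + (9/4)*u^2*v^2 - 27*u^3*v + (1305/16)*u^4
expanded: Gamma^u_uu = (G E_u - 2F F_u + F E_v)/(2D), Gamma^u_uv = (G E_v - F G_u)/(2D), Gamma^u_vv = (2G F_v - G G_u - F G_v)/(2D), Gamma^v_uu = (2E F_u - E E_v - F E_u)/(2D), Gamma^v_uv = (E G_u - F E_v)/(2D), Gamma^v_vv = (E G_v - 2F F_v + F G_u)/(2D); substitute and cancel common factors

Answer: Gamma_uuu = (2592*u^3 - 648*u^2*v + 36*u*v^2)/(1305*u^4 - 432*u^3*v + 36*u^2*v^2 + 16), Gamma_uuv = (-216*u^3 + 36*u^2*v)/(1305*u^4 - 432*u^3*v + 36*u^2*v^2 + 16), Gamma_uvv = 0, Gamma_vuu = (-216*u^3 + 18*u^2*v)/(1305*u^4 - 432*u^3*v + 36*u^2*v^2 + 16), Gamma_vuv = 18*u^3/(1305*u^4 - 432*u^3*v + 36*u^2*v^2 + 16), Gamma_vvv = 0


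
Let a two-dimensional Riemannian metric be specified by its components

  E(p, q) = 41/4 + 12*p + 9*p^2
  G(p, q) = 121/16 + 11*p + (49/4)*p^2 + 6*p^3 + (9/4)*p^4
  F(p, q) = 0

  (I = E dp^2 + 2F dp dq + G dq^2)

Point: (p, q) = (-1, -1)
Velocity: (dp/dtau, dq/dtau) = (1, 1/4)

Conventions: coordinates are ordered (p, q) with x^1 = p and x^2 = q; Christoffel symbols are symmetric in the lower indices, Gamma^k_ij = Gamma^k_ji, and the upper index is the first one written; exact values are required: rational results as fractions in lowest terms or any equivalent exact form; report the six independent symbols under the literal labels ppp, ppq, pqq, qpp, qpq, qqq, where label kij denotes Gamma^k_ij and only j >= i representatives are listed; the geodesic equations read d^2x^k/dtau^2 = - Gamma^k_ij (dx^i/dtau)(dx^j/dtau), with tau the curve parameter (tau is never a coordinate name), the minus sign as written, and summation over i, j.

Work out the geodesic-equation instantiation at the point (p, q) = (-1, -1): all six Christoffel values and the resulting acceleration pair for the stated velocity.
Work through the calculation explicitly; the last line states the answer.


E = 29/4, F = 0, G = 81/16 at the point
E_p = -6, E_q = 0, F_p = 0, F_q = 0, G_p = -9/2, G_q = 0
EG - F^2 = 2349/64;  g^inv = (64/2349) * [[81/16, 0], [0, 29/4]]
first-kind symbols [ij,l] = (1/2)(d_i g_jl + d_j g_il - d_l g_ij): [pp,p] = E_p/2 = -3, [pp,q] = F_p - E_q/2 = 0, [pq,p] = E_q/2 = 0, [pq,q] = G_p/2 = -9/4, [qq,p] = F_q - G_p/2 = 9/4, [qq,q] = G_q/2 = 0
Gamma^p_ij = (G*[ij,p] - F*[ij,q])/(EG - F^2), Gamma^q_ij = (E*[ij,q] - F*[ij,p])/(EG - F^2)
Gamma_ppp = -12/29, Gamma_ppq = 0, Gamma_pqq = 9/29, Gamma_qpp = 0, Gamma_qpq = -4/9, Gamma_qqq = 0
d^2p/dtau^2 = -(Gamma_ppp*(1)^2 + 2*Gamma_ppq*(1)*(1/4) + Gamma_pqq*(1/4)^2) = 183/464
d^2q/dtau^2 = -(Gamma_qpp*(1)^2 + 2*Gamma_qpq*(1)*(1/4) + Gamma_qqq*(1/4)^2) = 2/9

Answer: Gamma_ppp = -12/29, Gamma_ppq = 0, Gamma_pqq = 9/29, Gamma_qpp = 0, Gamma_qpq = -4/9, Gamma_qqq = 0; accelerations (d^2p/dtau^2, d^2q/dtau^2) = (183/464, 2/9)


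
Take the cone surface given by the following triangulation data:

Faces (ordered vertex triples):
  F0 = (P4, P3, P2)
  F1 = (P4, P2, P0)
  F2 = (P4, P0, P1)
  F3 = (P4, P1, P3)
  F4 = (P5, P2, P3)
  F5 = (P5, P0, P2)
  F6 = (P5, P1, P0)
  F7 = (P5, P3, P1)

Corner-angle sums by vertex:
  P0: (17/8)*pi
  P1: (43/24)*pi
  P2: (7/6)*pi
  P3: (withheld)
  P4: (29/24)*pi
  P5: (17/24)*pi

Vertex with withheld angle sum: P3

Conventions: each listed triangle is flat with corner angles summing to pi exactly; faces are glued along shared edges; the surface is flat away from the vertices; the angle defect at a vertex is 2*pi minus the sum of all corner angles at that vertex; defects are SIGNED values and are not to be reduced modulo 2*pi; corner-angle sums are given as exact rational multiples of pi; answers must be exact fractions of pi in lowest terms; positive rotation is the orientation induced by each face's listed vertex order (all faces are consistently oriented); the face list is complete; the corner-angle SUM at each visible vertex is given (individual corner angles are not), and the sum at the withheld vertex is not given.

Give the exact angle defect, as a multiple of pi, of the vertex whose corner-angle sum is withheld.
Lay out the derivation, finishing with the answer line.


V = 6, E = 12, F = 8; chi = V - E + F = 2
Gauss-Bonnet: total defect = 2*pi*chi = 4*pi; visible defects sum to 3*pi

Answer: defect(P3) = pi


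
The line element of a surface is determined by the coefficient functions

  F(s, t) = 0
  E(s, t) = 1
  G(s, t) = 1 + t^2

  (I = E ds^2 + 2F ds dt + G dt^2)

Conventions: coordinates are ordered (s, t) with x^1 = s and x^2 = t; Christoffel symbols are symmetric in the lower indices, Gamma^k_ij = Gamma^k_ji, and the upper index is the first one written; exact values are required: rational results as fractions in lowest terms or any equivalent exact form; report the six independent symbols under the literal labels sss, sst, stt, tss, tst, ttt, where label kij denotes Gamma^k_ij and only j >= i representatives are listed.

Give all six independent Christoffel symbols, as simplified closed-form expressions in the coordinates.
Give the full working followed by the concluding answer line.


E = 1; F = 0; G = 1 + t^2
Gamma^k_ij = (1/2) g^{kl} (d_i g_jl + d_j g_il - d_l g_ij), with g^inv = (1/(EG-F^2)) [[G, -F], [-F, E]]
first partials: E_s = 0, E_t = 0, F_s = 0, F_t = 0, G_s = 0, G_t = 2*t
D = EG - F^2 = 1 + t^2
expanded: Gamma^s_ss = (G E_s - 2F F_s + F E_t)/(2D), Gamma^s_st = (G E_t - F G_s)/(2D), Gamma^s_tt = (2G F_t - G G_s - F G_t)/(2D), Gamma^t_ss = (2E F_s - E E_t - F E_s)/(2D), Gamma^t_st = (E G_s - F E_t)/(2D), Gamma^t_tt = (E G_t - 2F F_t + F G_s)/(2D); substitute and cancel common factors

Answer: Gamma_sss = 0, Gamma_sst = 0, Gamma_stt = 0, Gamma_tss = 0, Gamma_tst = 0, Gamma_ttt = t/(t^2 + 1)


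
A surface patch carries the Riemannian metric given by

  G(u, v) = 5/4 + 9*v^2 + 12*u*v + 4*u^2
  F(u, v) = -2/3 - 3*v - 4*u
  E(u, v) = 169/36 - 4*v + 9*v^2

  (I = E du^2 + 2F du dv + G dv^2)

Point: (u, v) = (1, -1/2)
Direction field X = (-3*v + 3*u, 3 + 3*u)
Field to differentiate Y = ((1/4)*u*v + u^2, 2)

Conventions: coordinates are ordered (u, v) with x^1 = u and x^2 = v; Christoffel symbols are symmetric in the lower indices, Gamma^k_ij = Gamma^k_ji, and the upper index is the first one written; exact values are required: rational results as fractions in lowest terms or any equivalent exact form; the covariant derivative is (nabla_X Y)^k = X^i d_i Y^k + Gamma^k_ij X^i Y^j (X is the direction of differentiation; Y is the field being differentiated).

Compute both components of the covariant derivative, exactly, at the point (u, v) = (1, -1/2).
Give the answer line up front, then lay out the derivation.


Answer: (nabla_X Y)^u = -25323/1952, (nabla_X Y)^v = -39633/1952

E = 161/18, F = -19/6, G = 3/2 at the point
E_u = 0, E_v = -13, F_u = -4, F_v = -3, G_u = 2, G_v = 3
EG - F^2 = 61/18;  g^inv = (18/61) * [[3/2, 19/6], [19/6, 161/18]]
first-kind symbols [ij,l] = (1/2)(d_i g_jl + d_j g_il - d_l g_ij): [uu,u] = E_u/2 = 0, [uu,v] = F_u - E_v/2 = 5/2, [uv,u] = E_v/2 = -13/2, [uv,v] = G_u/2 = 1, [vv,u] = F_v - G_u/2 = -4, [vv,v] = G_v/2 = 3/2
Gamma^u_ij = (G*[ij,u] - F*[ij,v])/(EG - F^2), Gamma^v_ij = (E*[ij,v] - F*[ij,u])/(EG - F^2)
Gamma_uuu = 285/122, Gamma_uuv = -237/122, Gamma_uvv = -45/122, Gamma_vuu = 805/122, Gamma_vuv = -419/122, Gamma_vvv = 27/122
X = (9/2, 6), Y = (7/8, 2) at the point
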